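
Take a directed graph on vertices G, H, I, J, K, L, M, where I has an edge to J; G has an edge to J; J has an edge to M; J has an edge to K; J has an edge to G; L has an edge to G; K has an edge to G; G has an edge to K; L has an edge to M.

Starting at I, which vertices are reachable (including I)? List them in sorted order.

G, I, J, K, M

Start at I.
Its neighbours: J.
Then their neighbours: G, K, M.
Nothing further is reachable.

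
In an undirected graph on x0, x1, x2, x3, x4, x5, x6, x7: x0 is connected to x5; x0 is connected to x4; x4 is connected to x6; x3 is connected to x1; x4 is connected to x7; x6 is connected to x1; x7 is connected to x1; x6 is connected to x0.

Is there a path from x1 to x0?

Explore from x1.
Distance 1: reach x3, x6, x7.
Distance 2: reach x0, x4.
Found x0.

Yes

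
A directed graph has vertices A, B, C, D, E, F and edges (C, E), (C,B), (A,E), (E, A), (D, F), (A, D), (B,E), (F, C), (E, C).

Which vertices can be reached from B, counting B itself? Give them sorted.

Start at B.
Its neighbours: E.
Then their neighbours: A, C.
Then next layer: D.
Then next layer: F.
Every vertex is now reached.

A, B, C, D, E, F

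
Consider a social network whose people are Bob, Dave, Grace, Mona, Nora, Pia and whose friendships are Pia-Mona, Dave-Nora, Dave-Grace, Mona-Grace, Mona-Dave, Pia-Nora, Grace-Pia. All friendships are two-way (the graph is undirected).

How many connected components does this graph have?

From Bob: component {Bob}.
From Dave: component {Dave, Grace, Mona, Nora, Pia}.
That's 2 components.

2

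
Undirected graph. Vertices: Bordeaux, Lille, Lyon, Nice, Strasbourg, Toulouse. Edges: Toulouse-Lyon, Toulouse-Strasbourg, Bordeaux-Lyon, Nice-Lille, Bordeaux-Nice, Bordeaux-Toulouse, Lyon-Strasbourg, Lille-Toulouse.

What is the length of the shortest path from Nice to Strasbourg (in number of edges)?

3

Distance 0: Nice.
Distance 1: Bordeaux, Lille.
Distance 2: Lyon, Toulouse.
Distance 3: Strasbourg — contains Strasbourg.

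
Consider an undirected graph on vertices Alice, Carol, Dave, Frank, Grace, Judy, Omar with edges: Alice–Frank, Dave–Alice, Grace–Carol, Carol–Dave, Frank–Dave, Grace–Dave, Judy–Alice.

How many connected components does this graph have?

From Alice: component {Alice, Carol, Dave, Frank, Grace, Judy}.
From Omar: component {Omar}.
That's 2 components.

2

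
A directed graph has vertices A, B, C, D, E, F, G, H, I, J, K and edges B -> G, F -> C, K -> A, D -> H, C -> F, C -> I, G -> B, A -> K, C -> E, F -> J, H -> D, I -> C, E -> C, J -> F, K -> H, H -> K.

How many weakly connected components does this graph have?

From A: component {A, D, H, K}.
From B: component {B, G}.
From C: component {C, E, F, I, J}.
That's 3 components.

3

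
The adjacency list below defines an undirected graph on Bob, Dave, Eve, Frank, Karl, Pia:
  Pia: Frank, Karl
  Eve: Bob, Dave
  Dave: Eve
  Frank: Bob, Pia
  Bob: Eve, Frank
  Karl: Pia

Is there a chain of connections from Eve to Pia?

Yes

Explore from Eve.
Distance 1: reach Bob, Dave.
Distance 2: reach Frank.
Distance 3: reach Pia.
Found Pia.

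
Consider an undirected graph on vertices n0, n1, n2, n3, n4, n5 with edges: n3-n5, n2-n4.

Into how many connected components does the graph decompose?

From n0: component {n0}.
From n1: component {n1}.
From n2: component {n2, n4}.
From n3: component {n3, n5}.
That's 4 components.

4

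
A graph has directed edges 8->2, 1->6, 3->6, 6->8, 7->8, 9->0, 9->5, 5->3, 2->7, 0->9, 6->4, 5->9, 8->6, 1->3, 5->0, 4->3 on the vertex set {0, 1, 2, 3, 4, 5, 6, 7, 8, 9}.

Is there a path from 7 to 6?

Yes

Explore from 7.
Distance 1: reach 8.
Distance 2: reach 2, 6.
Found 6.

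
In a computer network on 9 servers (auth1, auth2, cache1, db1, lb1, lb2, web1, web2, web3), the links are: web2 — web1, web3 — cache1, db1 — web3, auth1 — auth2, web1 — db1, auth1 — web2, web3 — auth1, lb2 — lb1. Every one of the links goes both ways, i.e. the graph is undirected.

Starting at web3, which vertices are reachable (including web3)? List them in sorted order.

auth1, auth2, cache1, db1, web1, web2, web3

Start at web3.
Its neighbours: auth1, cache1, db1.
Then their neighbours: auth2, web1, web2.
Nothing further is reachable.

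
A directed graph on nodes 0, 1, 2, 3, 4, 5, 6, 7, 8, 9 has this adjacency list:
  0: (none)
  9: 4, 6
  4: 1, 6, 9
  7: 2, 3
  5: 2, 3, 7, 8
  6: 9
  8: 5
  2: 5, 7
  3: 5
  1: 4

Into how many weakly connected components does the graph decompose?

3

From 0: component {0}.
From 1: component {1, 4, 6, 9}.
From 2: component {2, 3, 5, 7, 8}.
That's 3 components.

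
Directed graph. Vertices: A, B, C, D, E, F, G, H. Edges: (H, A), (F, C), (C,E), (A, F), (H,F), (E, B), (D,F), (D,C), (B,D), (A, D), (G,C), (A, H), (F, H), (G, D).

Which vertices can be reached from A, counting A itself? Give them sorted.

Start at A.
Its neighbours: D, F, H.
Then their neighbours: C.
Then next layer: E.
Then next layer: B.
Nothing further is reachable.

A, B, C, D, E, F, H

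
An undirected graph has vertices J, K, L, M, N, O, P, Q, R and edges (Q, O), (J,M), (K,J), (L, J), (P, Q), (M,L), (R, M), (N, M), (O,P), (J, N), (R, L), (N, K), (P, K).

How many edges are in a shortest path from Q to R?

Distance 0: Q.
Distance 1: O, P.
Distance 2: K.
Distance 3: J, N.
Distance 4: L, M.
Distance 5: R — contains R.

5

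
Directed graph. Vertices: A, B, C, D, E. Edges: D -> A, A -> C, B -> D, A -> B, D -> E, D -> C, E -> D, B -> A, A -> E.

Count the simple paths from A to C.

A→B→D→C
A→C
A→E→D→C

3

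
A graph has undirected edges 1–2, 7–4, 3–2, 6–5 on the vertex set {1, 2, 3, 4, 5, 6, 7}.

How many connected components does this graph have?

From 1: component {1, 2, 3}.
From 4: component {4, 7}.
From 5: component {5, 6}.
That's 3 components.

3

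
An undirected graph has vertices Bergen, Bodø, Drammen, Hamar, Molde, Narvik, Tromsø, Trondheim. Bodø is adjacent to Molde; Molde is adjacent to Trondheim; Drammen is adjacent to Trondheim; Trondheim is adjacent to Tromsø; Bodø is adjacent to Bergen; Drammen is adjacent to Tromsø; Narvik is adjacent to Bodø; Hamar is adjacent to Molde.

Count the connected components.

From Bergen: component {Bergen, Bodø, Drammen, Hamar, Molde, Narvik, Tromsø, Trondheim}.
That's 1 component.

1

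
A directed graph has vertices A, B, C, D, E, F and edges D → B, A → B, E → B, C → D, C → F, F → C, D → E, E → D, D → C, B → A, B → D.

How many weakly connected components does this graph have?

1

From A: component {A, B, C, D, E, F}.
That's 1 component.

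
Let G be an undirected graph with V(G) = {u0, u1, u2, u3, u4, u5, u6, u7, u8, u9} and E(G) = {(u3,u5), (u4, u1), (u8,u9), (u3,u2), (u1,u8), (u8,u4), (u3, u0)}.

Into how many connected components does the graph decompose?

4

From u0: component {u0, u2, u3, u5}.
From u1: component {u1, u4, u8, u9}.
From u6: component {u6}.
From u7: component {u7}.
That's 4 components.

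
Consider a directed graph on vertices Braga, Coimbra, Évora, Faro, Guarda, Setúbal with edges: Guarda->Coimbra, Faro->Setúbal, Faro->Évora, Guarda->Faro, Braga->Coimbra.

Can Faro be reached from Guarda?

Explore from Guarda.
Distance 1: reach Coimbra, Faro.
Found Faro.

Yes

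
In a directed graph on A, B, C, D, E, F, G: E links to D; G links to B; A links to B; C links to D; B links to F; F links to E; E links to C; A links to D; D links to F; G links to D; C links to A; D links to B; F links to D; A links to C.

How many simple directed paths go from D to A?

D→B→F→E→C→A
D→F→E→C→A

2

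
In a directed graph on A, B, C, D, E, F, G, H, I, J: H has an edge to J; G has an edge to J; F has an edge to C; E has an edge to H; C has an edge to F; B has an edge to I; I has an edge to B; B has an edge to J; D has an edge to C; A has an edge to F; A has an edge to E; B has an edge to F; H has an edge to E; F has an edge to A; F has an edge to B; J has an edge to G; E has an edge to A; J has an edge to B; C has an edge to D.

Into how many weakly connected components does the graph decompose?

From A: component {A, B, C, D, E, F, G, H, I, J}.
That's 1 component.

1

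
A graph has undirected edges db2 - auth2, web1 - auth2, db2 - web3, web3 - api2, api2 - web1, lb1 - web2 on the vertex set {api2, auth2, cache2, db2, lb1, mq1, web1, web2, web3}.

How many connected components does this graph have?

4

From api2: component {api2, auth2, db2, web1, web3}.
From cache2: component {cache2}.
From lb1: component {lb1, web2}.
From mq1: component {mq1}.
That's 4 components.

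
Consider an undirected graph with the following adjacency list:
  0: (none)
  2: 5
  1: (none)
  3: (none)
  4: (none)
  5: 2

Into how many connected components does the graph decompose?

5

From 0: component {0}.
From 1: component {1}.
From 2: component {2, 5}.
From 3: component {3}.
From 4: component {4}.
That's 5 components.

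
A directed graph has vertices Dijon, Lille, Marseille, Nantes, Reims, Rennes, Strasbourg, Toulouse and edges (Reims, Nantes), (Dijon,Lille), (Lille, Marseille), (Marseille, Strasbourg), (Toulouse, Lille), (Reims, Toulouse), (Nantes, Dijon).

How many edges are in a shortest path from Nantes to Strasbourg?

Distance 0: Nantes.
Distance 1: Dijon.
Distance 2: Lille.
Distance 3: Marseille.
Distance 4: Strasbourg — contains Strasbourg.

4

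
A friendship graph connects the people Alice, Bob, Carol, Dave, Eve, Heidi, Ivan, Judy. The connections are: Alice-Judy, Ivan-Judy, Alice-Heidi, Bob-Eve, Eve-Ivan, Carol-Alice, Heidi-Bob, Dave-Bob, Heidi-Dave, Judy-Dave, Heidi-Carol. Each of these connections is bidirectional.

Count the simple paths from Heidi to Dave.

7

Heidi–Alice–Judy–Dave
Heidi–Alice–Judy–Ivan–Eve–Bob–Dave
Heidi–Bob–Dave
Heidi–Bob–Eve–Ivan–Judy–Dave
Heidi–Carol–Alice–Judy–Dave
Heidi–Carol–Alice–Judy–Ivan–Eve–Bob–Dave
Heidi–Dave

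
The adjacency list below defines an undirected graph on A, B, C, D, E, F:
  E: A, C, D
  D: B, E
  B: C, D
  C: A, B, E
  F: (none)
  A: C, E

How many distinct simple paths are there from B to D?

3

B–C–A–E–D
B–C–E–D
B–D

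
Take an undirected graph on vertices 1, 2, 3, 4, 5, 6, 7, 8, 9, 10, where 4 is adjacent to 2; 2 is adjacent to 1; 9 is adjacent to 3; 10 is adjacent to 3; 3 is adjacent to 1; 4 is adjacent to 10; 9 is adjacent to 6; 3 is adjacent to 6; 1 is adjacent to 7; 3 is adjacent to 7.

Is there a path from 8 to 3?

8 has no edges, so nothing is reachable from it.

No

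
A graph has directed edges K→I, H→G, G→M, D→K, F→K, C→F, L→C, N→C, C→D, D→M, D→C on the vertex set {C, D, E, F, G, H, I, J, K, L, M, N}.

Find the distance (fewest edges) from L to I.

Distance 0: L.
Distance 1: C.
Distance 2: D, F.
Distance 3: K, M.
Distance 4: I — contains I.

4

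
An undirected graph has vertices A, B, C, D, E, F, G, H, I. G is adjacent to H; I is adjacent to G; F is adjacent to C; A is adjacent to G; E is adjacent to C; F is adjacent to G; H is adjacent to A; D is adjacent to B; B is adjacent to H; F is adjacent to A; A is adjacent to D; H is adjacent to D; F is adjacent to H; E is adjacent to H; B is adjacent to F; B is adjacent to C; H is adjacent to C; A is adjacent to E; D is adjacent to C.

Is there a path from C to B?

Explore from C.
Distance 1: reach B, D, E, F, H.
Found B.

Yes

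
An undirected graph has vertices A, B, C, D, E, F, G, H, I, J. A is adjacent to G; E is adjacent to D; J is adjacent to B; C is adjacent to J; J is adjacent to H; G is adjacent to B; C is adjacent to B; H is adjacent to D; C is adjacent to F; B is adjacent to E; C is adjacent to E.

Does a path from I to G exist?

No

I has no edges, so nothing is reachable from it.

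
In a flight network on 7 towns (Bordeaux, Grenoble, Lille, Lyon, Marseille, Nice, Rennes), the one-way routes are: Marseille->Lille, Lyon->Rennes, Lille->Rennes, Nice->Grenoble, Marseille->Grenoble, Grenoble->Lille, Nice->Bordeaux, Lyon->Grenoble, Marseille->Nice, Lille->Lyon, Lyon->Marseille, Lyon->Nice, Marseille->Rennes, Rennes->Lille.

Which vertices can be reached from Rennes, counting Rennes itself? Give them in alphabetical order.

Start at Rennes.
Its neighbours: Lille.
Then their neighbours: Lyon.
Then next layer: Grenoble, Marseille, Nice.
Then next layer: Bordeaux.
Every vertex is now reached.

Bordeaux, Grenoble, Lille, Lyon, Marseille, Nice, Rennes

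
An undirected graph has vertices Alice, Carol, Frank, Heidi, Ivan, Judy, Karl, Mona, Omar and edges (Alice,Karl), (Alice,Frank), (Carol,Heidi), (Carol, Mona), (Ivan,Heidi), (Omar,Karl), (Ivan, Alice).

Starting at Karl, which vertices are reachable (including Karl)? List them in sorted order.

Alice, Carol, Frank, Heidi, Ivan, Karl, Mona, Omar

Start at Karl.
Its neighbours: Alice, Omar.
Then their neighbours: Frank, Ivan.
Then next layer: Heidi.
Then next layer: Carol.
Then next layer: Mona.
Nothing further is reachable.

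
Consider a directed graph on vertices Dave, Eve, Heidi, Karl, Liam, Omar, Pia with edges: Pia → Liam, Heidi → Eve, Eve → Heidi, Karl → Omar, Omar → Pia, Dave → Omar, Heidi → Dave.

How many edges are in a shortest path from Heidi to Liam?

4

Distance 0: Heidi.
Distance 1: Dave, Eve.
Distance 2: Omar.
Distance 3: Pia.
Distance 4: Liam — contains Liam.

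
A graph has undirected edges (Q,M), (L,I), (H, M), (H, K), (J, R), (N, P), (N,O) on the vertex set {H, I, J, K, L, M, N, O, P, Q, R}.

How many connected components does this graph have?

From H: component {H, K, M, Q}.
From I: component {I, L}.
From J: component {J, R}.
From N: component {N, O, P}.
That's 4 components.

4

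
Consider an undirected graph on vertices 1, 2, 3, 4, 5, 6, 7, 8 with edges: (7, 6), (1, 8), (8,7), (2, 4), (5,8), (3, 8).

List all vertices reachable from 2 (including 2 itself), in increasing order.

Start at 2.
Its neighbours: 4.
Nothing further is reachable.

2, 4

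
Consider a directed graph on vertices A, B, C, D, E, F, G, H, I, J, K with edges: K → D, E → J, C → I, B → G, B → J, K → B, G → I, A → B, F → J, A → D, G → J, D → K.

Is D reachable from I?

I has no outgoing edges, so nothing is reachable from it.

No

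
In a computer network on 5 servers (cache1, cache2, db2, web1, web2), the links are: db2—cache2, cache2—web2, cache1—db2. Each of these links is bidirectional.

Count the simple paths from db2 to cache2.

1

db2–cache2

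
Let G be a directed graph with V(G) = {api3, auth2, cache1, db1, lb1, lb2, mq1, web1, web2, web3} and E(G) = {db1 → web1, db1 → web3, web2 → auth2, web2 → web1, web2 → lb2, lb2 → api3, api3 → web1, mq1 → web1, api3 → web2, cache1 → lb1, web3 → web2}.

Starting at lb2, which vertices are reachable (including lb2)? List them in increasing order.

Start at lb2.
Its neighbours: api3.
Then their neighbours: web1, web2.
Then next layer: auth2.
Nothing further is reachable.

api3, auth2, lb2, web1, web2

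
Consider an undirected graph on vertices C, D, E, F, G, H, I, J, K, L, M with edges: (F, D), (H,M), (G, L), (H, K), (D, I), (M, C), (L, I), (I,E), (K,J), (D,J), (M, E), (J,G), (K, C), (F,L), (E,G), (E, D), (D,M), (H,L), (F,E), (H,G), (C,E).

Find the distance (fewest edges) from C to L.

Distance 0: C.
Distance 1: E, K, M.
Distance 2: D, F, G, H, I, J.
Distance 3: L — contains L.

3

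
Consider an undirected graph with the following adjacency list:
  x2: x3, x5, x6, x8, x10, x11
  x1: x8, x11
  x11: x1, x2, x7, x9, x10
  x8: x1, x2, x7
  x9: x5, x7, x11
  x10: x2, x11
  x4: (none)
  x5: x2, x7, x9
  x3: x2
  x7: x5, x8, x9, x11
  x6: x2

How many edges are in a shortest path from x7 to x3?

Distance 0: x7.
Distance 1: x5, x8, x9, x11.
Distance 2: x1, x2, x10.
Distance 3: x3, x6 — contains x3.

3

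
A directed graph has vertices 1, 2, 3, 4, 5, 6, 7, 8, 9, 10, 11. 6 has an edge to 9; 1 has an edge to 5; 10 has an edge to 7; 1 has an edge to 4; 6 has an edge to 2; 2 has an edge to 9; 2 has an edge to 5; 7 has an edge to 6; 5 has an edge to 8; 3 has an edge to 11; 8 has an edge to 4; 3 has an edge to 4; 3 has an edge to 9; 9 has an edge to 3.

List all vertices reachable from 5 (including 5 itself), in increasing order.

4, 5, 8

Start at 5.
Its neighbours: 8.
Then their neighbours: 4.
Nothing further is reachable.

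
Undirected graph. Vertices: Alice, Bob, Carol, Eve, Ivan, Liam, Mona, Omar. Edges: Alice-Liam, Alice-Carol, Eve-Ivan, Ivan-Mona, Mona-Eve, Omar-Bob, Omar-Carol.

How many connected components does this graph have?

2

From Alice: component {Alice, Bob, Carol, Liam, Omar}.
From Eve: component {Eve, Ivan, Mona}.
That's 2 components.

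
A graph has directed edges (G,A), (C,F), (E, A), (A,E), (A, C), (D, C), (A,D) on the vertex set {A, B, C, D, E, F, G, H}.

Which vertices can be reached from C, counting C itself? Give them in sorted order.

C, F

Start at C.
Its neighbours: F.
Nothing further is reachable.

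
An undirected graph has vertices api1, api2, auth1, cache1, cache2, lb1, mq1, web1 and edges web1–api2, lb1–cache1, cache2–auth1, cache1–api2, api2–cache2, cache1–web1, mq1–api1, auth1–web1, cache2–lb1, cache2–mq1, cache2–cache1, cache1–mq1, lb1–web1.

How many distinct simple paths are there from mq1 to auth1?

24

mq1–cache1–api2–cache2–auth1
mq1–cache1–api2–cache2–lb1–web1–auth1
mq1–cache1–api2–web1–auth1
mq1–cache1–api2–web1–lb1–cache2–auth1
mq1–cache1–cache2–api2–web1–auth1
mq1–cache1–cache2–auth1
mq1–cache1–cache2–lb1–web1–auth1
mq1–cache1–lb1–cache2–api2–web1–auth1
... and 16 more.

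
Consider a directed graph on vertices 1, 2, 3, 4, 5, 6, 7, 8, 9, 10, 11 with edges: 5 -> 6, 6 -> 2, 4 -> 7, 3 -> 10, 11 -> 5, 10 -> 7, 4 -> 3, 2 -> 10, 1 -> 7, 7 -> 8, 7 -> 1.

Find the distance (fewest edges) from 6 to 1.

Distance 0: 6.
Distance 1: 2.
Distance 2: 10.
Distance 3: 7.
Distance 4: 1, 8 — contains 1.

4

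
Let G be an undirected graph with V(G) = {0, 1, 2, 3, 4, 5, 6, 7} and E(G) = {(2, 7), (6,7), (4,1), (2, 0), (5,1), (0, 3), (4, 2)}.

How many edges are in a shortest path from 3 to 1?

Distance 0: 3.
Distance 1: 0.
Distance 2: 2.
Distance 3: 4, 7.
Distance 4: 1, 6 — contains 1.

4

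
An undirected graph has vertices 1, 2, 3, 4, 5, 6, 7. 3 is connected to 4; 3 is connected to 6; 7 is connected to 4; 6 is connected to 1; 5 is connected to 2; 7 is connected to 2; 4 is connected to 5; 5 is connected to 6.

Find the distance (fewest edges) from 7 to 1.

Distance 0: 7.
Distance 1: 2, 4.
Distance 2: 3, 5.
Distance 3: 6.
Distance 4: 1 — contains 1.

4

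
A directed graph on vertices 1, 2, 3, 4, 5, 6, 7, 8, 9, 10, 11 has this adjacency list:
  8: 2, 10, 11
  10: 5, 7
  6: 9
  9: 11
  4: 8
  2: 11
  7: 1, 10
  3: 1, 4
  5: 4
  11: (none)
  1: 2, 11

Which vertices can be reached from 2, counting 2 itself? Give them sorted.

Start at 2.
Its neighbours: 11.
Nothing further is reachable.

2, 11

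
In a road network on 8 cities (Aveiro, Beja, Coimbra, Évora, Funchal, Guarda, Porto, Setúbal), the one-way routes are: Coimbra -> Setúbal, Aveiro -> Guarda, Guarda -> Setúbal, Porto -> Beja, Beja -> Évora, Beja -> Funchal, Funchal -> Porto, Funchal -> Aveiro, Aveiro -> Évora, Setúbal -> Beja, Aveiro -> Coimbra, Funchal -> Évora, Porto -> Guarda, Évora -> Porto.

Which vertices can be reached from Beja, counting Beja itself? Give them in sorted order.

Aveiro, Beja, Coimbra, Évora, Funchal, Guarda, Porto, Setúbal

Start at Beja.
Its neighbours: Évora, Funchal.
Then their neighbours: Aveiro, Porto.
Then next layer: Coimbra, Guarda.
Then next layer: Setúbal.
Every vertex is now reached.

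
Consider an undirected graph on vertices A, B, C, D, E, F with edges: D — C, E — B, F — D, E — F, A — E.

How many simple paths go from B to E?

1

B–E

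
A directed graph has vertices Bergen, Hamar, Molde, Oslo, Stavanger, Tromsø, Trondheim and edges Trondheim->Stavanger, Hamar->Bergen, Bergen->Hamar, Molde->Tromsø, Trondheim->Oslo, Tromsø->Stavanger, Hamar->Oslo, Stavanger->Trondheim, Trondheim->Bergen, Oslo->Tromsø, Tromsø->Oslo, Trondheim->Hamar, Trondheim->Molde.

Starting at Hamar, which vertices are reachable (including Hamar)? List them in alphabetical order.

Bergen, Hamar, Molde, Oslo, Stavanger, Tromsø, Trondheim

Start at Hamar.
Its neighbours: Bergen, Oslo.
Then their neighbours: Tromsø.
Then next layer: Stavanger.
Then next layer: Trondheim.
Then next layer: Molde.
Every vertex is now reached.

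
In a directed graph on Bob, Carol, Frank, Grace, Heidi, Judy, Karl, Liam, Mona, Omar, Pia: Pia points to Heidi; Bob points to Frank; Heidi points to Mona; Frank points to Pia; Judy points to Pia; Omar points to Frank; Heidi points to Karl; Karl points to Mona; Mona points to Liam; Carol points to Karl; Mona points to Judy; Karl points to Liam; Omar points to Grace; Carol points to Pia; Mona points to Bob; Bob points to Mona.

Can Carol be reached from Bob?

No

Explore from Bob.
Distance 1: reach Frank, Mona.
Distance 2: reach Judy, Liam, Pia.
Distance 3: reach Heidi.
Distance 4: reach Karl.
The search from Bob is exhausted; no directed path reaches Carol.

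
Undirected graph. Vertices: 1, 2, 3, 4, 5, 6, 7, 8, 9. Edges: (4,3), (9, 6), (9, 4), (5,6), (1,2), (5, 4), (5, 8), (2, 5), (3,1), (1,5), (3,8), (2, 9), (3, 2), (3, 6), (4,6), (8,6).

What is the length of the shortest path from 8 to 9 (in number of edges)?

2

Distance 0: 8.
Distance 1: 3, 5, 6.
Distance 2: 1, 2, 4, 9 — contains 9.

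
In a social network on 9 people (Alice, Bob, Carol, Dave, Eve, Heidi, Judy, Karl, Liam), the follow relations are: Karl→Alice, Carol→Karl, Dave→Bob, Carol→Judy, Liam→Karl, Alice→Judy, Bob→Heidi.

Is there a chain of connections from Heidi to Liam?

Heidi has no outgoing edges, so nothing is reachable from it.

No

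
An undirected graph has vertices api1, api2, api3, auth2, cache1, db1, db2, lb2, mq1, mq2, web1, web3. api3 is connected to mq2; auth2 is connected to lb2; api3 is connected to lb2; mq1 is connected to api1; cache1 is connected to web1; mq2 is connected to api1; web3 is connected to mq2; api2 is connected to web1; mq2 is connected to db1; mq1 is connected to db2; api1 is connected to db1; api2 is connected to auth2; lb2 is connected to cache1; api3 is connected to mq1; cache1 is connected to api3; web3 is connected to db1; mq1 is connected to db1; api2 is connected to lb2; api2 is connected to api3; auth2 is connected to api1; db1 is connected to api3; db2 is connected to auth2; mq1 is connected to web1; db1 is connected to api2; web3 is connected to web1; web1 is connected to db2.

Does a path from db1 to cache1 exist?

Yes

Explore from db1.
Distance 1: reach api1, api2, api3, mq1, mq2, web3.
Distance 2: reach auth2, cache1, db2, lb2, web1.
Found cache1.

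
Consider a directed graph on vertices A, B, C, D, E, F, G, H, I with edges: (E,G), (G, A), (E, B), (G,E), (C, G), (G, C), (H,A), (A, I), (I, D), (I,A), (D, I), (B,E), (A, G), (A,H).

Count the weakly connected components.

2

From A: component {A, B, C, D, E, G, H, I}.
From F: component {F}.
That's 2 components.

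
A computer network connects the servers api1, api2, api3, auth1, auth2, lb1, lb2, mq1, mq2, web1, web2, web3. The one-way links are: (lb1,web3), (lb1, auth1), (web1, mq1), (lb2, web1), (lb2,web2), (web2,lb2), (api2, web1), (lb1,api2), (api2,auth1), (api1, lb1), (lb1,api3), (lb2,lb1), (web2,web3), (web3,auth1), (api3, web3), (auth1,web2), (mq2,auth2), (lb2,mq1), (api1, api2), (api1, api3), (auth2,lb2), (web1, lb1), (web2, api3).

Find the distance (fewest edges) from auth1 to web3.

2

Distance 0: auth1.
Distance 1: web2.
Distance 2: api3, lb2, web3 — contains web3.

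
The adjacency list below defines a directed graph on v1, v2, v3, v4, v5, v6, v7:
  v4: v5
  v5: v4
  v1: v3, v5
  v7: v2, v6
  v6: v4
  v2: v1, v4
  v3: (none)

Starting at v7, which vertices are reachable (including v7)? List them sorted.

Start at v7.
Its neighbours: v2, v6.
Then their neighbours: v1, v4.
Then next layer: v3, v5.
Every vertex is now reached.

v1, v2, v3, v4, v5, v6, v7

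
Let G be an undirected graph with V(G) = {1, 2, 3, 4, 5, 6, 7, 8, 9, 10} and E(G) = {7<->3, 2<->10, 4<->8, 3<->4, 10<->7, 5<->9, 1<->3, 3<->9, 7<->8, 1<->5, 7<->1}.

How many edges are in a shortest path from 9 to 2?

4

Distance 0: 9.
Distance 1: 3, 5.
Distance 2: 1, 4, 7.
Distance 3: 8, 10.
Distance 4: 2 — contains 2.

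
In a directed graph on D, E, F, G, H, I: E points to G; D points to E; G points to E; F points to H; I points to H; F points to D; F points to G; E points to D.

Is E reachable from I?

Explore from I.
Distance 1: reach H.
The search from I is exhausted; no directed path reaches E.

No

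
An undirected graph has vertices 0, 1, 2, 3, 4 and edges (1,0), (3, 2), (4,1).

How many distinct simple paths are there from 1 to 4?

1–4

1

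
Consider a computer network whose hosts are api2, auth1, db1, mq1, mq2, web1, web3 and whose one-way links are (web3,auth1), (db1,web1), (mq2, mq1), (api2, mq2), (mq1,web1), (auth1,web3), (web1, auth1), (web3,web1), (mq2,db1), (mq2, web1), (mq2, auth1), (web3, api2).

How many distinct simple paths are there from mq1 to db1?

mq1→web1→auth1→web3→api2→mq2→db1

1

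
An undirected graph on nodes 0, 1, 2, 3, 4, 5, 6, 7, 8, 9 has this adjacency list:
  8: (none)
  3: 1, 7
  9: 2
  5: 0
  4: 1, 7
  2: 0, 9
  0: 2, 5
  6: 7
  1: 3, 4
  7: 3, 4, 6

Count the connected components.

From 0: component {0, 2, 5, 9}.
From 1: component {1, 3, 4, 6, 7}.
From 8: component {8}.
That's 3 components.

3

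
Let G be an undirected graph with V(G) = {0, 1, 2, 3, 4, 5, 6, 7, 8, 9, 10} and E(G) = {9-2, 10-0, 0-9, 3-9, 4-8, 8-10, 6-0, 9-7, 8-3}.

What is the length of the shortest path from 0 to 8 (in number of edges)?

Distance 0: 0.
Distance 1: 6, 9, 10.
Distance 2: 2, 3, 7, 8 — contains 8.

2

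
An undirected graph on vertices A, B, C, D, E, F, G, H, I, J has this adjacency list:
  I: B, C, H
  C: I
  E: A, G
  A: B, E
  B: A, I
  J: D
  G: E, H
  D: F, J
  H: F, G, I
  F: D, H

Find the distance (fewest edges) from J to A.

6

Distance 0: J.
Distance 1: D.
Distance 2: F.
Distance 3: H.
Distance 4: G, I.
Distance 5: B, C, E.
Distance 6: A — contains A.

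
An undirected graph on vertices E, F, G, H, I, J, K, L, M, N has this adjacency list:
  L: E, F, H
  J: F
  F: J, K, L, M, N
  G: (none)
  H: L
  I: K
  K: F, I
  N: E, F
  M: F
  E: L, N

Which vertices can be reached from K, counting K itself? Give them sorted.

E, F, H, I, J, K, L, M, N

Start at K.
Its neighbours: F, I.
Then their neighbours: J, L, M, N.
Then next layer: E, H.
Nothing further is reachable.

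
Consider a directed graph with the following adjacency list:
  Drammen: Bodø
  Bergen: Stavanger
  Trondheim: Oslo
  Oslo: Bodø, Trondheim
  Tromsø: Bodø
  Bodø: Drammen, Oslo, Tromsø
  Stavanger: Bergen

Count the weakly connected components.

From Bergen: component {Bergen, Stavanger}.
From Bodø: component {Bodø, Drammen, Oslo, Tromsø, Trondheim}.
That's 2 components.

2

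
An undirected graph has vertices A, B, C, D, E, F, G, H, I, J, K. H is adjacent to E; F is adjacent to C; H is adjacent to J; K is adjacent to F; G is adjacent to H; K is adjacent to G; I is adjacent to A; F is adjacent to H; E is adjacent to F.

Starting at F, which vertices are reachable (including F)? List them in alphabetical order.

C, E, F, G, H, J, K

Start at F.
Its neighbours: C, E, H, K.
Then their neighbours: G, J.
Nothing further is reachable.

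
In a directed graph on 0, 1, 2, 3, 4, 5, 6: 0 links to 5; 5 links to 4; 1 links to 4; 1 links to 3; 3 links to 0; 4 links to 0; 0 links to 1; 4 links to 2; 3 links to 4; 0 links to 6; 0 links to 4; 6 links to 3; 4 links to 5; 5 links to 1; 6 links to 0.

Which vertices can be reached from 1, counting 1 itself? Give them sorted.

Start at 1.
Its neighbours: 3, 4.
Then their neighbours: 0, 2, 5.
Then next layer: 6.
Every vertex is now reached.

0, 1, 2, 3, 4, 5, 6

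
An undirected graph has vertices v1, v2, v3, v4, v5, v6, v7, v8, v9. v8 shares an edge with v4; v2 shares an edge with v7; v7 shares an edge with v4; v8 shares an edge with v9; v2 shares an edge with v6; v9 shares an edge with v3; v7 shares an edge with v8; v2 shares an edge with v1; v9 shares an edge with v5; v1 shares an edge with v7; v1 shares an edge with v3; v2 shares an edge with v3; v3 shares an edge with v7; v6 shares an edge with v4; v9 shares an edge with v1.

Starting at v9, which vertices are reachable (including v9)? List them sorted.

Start at v9.
Its neighbours: v1, v3, v5, v8.
Then their neighbours: v2, v4, v7.
Then next layer: v6.
Every vertex is now reached.

v1, v2, v3, v4, v5, v6, v7, v8, v9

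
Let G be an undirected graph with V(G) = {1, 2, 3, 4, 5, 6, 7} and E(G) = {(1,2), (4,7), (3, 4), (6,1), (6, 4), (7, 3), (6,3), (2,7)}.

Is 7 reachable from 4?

Explore from 4.
Distance 1: reach 3, 6, 7.
Found 7.

Yes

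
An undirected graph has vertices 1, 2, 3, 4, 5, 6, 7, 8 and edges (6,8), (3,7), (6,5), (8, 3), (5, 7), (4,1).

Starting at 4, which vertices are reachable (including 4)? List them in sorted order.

1, 4

Start at 4.
Its neighbours: 1.
Nothing further is reachable.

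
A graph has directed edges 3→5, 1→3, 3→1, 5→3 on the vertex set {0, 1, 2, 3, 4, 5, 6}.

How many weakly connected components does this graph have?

5

From 0: component {0}.
From 1: component {1, 3, 5}.
From 2: component {2}.
From 4: component {4}.
From 6: component {6}.
That's 5 components.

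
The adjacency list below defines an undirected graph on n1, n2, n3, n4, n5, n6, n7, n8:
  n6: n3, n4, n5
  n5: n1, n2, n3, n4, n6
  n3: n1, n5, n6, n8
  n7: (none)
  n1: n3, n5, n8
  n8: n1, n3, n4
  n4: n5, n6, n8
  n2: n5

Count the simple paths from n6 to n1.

16

n6–n3–n1
n6–n3–n5–n1
n6–n3–n5–n4–n8–n1
n6–n3–n8–n1
n6–n3–n8–n4–n5–n1
n6–n4–n5–n1
n6–n4–n5–n3–n1
n6–n4–n5–n3–n8–n1
... and 8 more.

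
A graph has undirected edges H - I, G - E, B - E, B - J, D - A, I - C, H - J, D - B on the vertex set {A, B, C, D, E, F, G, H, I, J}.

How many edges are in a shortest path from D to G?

Distance 0: D.
Distance 1: A, B.
Distance 2: E, J.
Distance 3: G, H — contains G.

3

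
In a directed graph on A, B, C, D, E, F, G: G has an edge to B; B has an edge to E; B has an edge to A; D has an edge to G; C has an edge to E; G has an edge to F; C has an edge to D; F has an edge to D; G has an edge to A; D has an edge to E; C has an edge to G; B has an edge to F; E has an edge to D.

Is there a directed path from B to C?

Explore from B.
Distance 1: reach A, E, F.
Distance 2: reach D.
Distance 3: reach G.
The search from B is exhausted; no directed path reaches C.

No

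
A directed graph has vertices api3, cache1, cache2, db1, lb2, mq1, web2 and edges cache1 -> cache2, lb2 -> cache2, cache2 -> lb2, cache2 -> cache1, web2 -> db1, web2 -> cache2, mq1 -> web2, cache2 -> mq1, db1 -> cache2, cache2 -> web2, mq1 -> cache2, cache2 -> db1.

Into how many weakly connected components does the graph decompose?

2

From api3: component {api3}.
From cache1: component {cache1, cache2, db1, lb2, mq1, web2}.
That's 2 components.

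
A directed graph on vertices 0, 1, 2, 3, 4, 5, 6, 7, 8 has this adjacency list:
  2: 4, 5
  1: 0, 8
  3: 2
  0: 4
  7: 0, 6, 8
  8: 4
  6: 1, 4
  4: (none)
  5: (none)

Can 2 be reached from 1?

Explore from 1.
Distance 1: reach 0, 8.
Distance 2: reach 4.
The search from 1 is exhausted; no directed path reaches 2.

No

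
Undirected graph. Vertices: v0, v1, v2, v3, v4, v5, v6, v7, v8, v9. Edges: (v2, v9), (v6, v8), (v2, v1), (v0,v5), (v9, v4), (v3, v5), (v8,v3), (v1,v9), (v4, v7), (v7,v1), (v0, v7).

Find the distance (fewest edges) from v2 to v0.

3

Distance 0: v2.
Distance 1: v1, v9.
Distance 2: v4, v7.
Distance 3: v0 — contains v0.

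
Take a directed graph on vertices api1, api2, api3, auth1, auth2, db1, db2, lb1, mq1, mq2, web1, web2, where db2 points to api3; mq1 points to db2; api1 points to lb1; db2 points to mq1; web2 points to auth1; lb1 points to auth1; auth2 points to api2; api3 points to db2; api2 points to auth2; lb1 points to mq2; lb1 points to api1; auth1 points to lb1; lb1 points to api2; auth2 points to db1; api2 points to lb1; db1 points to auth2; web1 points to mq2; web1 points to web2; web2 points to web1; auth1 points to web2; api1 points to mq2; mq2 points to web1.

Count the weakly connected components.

From api1: component {api1, api2, auth1, auth2, db1, lb1, mq2, web1, web2}.
From api3: component {api3, db2, mq1}.
That's 2 components.

2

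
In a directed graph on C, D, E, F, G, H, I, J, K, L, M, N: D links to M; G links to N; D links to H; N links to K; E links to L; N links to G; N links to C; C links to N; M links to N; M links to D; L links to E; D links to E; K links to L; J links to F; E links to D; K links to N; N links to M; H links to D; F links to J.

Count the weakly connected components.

3

From C: component {C, D, E, G, H, K, L, M, N}.
From F: component {F, J}.
From I: component {I}.
That's 3 components.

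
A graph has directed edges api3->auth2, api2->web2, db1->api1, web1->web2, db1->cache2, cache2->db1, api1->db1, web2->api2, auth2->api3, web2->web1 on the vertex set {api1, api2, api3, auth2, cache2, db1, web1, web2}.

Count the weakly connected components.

From api1: component {api1, cache2, db1}.
From api2: component {api2, web1, web2}.
From api3: component {api3, auth2}.
That's 3 components.

3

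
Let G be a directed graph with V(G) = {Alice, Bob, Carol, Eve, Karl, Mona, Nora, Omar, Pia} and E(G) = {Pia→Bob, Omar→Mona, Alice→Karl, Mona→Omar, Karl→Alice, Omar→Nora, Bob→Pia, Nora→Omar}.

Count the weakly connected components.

From Alice: component {Alice, Karl}.
From Bob: component {Bob, Pia}.
From Carol: component {Carol}.
From Eve: component {Eve}.
From Mona: component {Mona, Nora, Omar}.
That's 5 components.

5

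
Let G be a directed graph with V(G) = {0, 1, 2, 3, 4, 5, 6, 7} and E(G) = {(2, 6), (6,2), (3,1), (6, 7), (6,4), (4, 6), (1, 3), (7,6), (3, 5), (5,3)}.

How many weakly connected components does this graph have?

From 0: component {0}.
From 1: component {1, 3, 5}.
From 2: component {2, 4, 6, 7}.
That's 3 components.

3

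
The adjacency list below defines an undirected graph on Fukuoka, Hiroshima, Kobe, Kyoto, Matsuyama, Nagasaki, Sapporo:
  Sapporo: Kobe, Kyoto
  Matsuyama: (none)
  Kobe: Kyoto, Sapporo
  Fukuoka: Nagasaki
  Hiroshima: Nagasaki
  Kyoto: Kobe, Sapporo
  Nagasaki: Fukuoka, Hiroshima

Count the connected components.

3

From Fukuoka: component {Fukuoka, Hiroshima, Nagasaki}.
From Kobe: component {Kobe, Kyoto, Sapporo}.
From Matsuyama: component {Matsuyama}.
That's 3 components.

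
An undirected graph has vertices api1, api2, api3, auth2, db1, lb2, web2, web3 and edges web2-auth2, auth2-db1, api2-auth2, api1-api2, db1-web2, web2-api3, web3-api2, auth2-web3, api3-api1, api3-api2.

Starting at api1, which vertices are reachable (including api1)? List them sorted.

api1, api2, api3, auth2, db1, web2, web3

Start at api1.
Its neighbours: api2, api3.
Then their neighbours: auth2, web2, web3.
Then next layer: db1.
Nothing further is reachable.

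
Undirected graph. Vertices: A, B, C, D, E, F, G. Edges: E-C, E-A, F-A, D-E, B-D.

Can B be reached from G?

No

G has no edges, so nothing is reachable from it.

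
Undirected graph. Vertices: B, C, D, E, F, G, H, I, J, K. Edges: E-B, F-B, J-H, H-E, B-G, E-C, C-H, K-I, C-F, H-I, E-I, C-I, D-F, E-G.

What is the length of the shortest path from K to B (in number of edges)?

3

Distance 0: K.
Distance 1: I.
Distance 2: C, E, H.
Distance 3: B, F, G, J — contains B.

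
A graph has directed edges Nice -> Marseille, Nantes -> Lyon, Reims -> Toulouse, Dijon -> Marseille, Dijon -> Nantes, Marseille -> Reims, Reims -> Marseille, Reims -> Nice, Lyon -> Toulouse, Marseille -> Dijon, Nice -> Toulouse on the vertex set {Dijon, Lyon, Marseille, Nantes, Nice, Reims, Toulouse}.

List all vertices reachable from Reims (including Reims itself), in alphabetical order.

Dijon, Lyon, Marseille, Nantes, Nice, Reims, Toulouse

Start at Reims.
Its neighbours: Marseille, Nice, Toulouse.
Then their neighbours: Dijon.
Then next layer: Nantes.
Then next layer: Lyon.
Every vertex is now reached.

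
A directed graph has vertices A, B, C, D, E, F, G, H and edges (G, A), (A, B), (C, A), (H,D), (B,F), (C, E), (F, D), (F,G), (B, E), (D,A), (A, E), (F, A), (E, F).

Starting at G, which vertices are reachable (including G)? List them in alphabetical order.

A, B, D, E, F, G

Start at G.
Its neighbours: A.
Then their neighbours: B, E.
Then next layer: F.
Then next layer: D.
Nothing further is reachable.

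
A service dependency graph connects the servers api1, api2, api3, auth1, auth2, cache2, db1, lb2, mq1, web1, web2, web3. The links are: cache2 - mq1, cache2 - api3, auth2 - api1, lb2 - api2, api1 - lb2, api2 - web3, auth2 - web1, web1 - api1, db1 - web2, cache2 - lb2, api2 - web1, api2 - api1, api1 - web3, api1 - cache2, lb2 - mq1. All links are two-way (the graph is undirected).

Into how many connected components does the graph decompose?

From api1: component {api1, api2, api3, auth2, cache2, lb2, mq1, web1, web3}.
From auth1: component {auth1}.
From db1: component {db1, web2}.
That's 3 components.

3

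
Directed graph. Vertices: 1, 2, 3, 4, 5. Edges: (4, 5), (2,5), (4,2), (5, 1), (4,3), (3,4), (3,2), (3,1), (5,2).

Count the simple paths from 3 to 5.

3

3→2→5
3→4→2→5
3→4→5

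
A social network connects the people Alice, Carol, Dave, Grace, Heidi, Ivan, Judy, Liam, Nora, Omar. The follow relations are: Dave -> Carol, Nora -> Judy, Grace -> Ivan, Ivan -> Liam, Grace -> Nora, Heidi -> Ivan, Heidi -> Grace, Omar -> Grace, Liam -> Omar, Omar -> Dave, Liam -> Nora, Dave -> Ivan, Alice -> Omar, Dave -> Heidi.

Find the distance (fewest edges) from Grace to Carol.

Distance 0: Grace.
Distance 1: Ivan, Nora.
Distance 2: Judy, Liam.
Distance 3: Omar.
Distance 4: Dave.
Distance 5: Carol, Heidi — contains Carol.

5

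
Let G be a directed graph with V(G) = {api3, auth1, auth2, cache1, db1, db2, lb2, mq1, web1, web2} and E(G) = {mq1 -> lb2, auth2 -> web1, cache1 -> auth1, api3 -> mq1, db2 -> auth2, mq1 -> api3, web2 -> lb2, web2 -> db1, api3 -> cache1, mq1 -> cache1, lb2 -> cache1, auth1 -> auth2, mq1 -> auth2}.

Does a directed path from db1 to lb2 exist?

No

db1 has no outgoing edges, so nothing is reachable from it.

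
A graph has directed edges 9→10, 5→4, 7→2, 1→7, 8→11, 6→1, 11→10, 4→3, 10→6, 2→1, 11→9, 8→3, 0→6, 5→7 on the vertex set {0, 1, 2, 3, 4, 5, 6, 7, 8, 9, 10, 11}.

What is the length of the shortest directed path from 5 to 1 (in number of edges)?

3

Distance 0: 5.
Distance 1: 4, 7.
Distance 2: 2, 3.
Distance 3: 1 — contains 1.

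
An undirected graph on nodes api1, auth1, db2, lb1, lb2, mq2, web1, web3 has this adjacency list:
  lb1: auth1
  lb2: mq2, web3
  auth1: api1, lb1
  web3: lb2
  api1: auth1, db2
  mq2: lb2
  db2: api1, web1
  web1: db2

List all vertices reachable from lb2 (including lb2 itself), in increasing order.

lb2, mq2, web3

Start at lb2.
Its neighbours: mq2, web3.
Nothing further is reachable.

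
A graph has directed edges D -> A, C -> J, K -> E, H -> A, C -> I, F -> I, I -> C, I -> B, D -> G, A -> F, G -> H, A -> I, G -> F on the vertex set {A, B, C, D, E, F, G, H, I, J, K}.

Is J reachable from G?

Explore from G.
Distance 1: reach F, H.
Distance 2: reach A, I.
Distance 3: reach B, C.
Distance 4: reach J.
Found J.

Yes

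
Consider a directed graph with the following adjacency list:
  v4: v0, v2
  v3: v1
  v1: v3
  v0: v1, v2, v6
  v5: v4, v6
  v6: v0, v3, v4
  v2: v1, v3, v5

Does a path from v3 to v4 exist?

Explore from v3.
Distance 1: reach v1.
The search from v3 is exhausted; no directed path reaches v4.

No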